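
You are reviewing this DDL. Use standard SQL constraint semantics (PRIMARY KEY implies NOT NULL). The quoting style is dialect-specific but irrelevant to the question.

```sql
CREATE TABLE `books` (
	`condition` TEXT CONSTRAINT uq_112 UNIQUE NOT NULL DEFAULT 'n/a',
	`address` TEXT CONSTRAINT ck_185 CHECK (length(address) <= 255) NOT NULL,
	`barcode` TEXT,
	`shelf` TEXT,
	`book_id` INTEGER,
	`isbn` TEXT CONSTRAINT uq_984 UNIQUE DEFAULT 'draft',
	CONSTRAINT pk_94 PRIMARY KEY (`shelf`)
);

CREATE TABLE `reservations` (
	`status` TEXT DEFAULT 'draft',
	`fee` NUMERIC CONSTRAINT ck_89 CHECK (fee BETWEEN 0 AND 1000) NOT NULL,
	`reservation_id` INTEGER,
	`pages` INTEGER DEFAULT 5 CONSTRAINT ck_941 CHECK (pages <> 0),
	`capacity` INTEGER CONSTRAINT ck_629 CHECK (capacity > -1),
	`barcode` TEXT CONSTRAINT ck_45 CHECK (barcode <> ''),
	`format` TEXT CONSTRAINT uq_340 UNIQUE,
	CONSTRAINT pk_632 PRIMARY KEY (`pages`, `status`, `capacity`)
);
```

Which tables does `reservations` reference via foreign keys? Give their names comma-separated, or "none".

none

No column in reservations has a REFERENCES clause.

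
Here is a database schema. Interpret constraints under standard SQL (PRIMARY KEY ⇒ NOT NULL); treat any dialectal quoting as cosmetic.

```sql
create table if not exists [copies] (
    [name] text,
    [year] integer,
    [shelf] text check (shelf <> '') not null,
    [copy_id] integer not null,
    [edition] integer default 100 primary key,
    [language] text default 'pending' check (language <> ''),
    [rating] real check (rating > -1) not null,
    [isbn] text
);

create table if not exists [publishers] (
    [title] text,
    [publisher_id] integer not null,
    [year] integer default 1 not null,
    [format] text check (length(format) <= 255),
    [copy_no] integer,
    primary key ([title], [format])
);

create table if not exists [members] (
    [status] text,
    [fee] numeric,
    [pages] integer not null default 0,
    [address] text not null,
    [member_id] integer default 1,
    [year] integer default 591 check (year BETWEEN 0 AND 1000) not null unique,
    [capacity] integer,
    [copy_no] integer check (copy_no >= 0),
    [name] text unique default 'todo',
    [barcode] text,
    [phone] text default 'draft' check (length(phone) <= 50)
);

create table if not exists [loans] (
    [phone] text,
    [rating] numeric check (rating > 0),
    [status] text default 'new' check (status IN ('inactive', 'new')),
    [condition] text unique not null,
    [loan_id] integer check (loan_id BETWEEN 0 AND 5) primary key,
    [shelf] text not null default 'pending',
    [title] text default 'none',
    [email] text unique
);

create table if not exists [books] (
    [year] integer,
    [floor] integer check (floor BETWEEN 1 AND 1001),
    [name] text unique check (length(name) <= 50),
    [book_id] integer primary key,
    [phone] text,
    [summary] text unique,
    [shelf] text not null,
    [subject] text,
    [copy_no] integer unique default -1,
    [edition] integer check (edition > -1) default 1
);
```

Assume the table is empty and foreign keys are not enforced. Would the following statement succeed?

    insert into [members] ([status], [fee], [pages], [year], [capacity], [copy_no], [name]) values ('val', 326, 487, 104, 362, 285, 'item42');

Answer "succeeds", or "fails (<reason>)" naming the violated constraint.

fails (NOT NULL on address)

address is omitted from the column list and has no DEFAULT, so it would receive NULL.
But address is declared NOT NULL.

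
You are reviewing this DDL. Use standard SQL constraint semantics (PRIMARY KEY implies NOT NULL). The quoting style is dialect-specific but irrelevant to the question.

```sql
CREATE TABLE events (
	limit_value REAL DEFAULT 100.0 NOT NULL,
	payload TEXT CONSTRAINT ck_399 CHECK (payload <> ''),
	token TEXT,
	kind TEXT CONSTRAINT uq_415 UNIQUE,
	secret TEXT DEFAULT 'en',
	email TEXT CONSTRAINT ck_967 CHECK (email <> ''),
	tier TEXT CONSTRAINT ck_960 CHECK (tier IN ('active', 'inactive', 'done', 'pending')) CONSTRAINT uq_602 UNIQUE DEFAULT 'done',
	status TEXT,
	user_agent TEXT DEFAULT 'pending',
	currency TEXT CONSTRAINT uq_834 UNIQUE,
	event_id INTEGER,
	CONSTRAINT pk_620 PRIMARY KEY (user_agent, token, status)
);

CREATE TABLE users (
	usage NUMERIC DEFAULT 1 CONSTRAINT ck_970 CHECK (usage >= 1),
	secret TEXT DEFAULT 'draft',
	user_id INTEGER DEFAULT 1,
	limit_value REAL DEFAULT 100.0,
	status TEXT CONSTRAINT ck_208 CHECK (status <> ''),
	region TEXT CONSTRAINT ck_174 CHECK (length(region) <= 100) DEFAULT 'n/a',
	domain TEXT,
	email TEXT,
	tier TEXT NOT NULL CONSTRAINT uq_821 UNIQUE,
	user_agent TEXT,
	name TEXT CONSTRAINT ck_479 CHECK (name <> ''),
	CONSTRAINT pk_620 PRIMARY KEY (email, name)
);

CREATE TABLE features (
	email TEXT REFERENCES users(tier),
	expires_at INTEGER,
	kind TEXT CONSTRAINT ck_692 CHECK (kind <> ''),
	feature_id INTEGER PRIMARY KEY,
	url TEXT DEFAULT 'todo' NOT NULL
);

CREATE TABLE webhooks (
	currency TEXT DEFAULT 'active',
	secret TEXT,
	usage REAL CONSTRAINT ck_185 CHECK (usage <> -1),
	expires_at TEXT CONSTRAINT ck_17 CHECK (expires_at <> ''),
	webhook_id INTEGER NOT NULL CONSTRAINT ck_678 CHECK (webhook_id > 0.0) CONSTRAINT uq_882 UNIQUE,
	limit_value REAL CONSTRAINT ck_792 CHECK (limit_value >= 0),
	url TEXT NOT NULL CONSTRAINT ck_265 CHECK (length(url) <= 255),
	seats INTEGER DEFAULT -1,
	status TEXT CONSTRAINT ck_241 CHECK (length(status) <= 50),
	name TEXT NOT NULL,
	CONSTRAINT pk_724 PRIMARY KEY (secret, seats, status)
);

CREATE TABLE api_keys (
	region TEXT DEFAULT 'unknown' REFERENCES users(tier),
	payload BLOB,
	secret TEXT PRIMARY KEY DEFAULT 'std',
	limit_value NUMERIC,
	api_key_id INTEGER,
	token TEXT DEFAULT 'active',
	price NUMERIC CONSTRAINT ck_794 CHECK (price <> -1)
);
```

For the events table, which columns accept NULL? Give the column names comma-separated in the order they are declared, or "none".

- limit_value: declared NOT NULL → not nullable.
- payload: CHECK does not forbid NULL (a CHECK constraint passes when its expression is NULL) → nullable.
- token: part of the PRIMARY KEY, which implies NOT NULL → not nullable.
- kind: UNIQUE does not imply NOT NULL → nullable.
- secret: DEFAULT only fills an omitted column; an explicit NULL is still allowed → nullable.
- email: CHECK does not forbid NULL (a CHECK constraint passes when its expression is NULL) → nullable.
- tier: CHECK does not forbid NULL (a CHECK constraint passes when its expression is NULL) → nullable.
- status: part of the PRIMARY KEY, which implies NOT NULL → not nullable.
- user_agent: part of the PRIMARY KEY, which implies NOT NULL → not nullable.
- currency: UNIQUE does not imply NOT NULL → nullable.
- event_id: no NOT NULL constraint applies → nullable.

payload, kind, secret, email, tier, currency, event_id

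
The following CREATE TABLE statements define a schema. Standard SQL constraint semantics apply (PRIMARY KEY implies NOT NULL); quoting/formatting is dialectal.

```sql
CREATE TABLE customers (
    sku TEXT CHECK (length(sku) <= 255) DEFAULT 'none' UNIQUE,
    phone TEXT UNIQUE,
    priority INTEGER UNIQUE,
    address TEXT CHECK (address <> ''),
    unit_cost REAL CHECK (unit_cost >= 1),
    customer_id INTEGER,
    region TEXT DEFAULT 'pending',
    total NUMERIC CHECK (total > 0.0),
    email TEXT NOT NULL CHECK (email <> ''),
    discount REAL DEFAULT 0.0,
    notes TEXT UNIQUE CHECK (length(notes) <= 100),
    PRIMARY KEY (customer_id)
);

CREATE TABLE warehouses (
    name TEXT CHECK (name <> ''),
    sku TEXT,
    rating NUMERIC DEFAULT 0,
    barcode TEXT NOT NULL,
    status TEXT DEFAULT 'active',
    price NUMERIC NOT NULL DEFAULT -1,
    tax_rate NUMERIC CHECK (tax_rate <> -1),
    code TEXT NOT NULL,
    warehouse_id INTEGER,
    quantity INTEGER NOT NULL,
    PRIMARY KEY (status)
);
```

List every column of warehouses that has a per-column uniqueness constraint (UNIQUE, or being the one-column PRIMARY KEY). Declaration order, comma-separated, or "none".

status

- name: no UNIQUE or single-column PK constraint.
- sku: no UNIQUE or single-column PK constraint.
- rating: no UNIQUE or single-column PK constraint.
- barcode: no UNIQUE or single-column PK constraint.
- status: single-column PRIMARY KEY → unique.
- price: no UNIQUE or single-column PK constraint.
- tax_rate: no UNIQUE or single-column PK constraint.
- code: no UNIQUE or single-column PK constraint.
- warehouse_id: no UNIQUE or single-column PK constraint.
- quantity: no UNIQUE or single-column PK constraint.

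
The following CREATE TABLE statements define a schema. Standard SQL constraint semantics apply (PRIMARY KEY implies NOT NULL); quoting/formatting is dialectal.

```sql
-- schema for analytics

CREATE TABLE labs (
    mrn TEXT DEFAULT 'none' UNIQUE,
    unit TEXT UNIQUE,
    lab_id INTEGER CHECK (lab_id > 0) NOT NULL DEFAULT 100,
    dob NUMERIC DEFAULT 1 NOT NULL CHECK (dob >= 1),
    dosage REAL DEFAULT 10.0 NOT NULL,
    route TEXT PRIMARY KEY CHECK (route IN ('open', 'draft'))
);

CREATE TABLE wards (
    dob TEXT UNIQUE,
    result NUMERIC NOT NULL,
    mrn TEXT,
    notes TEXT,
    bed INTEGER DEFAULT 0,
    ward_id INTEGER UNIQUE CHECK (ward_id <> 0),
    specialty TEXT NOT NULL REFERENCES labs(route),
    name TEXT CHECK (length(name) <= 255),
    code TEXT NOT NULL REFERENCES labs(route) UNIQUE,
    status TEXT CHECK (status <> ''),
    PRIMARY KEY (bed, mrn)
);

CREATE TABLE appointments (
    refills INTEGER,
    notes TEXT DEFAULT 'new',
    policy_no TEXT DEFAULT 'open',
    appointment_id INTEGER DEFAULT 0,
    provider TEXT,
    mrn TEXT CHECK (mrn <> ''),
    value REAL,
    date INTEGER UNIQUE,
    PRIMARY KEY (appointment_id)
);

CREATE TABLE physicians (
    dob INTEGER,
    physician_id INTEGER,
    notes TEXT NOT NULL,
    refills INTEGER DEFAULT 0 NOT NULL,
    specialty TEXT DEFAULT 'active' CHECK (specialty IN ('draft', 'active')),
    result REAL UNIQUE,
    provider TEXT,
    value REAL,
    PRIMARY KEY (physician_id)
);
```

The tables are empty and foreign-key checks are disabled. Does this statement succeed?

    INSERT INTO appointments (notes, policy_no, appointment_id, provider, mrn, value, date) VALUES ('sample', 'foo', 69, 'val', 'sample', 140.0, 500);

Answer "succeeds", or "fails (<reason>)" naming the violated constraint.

NOT NULL columns: appointment_id is supplied.
CHECK constraints: 'sample' satisfies (mrn <> '').
No constraint is violated.

succeeds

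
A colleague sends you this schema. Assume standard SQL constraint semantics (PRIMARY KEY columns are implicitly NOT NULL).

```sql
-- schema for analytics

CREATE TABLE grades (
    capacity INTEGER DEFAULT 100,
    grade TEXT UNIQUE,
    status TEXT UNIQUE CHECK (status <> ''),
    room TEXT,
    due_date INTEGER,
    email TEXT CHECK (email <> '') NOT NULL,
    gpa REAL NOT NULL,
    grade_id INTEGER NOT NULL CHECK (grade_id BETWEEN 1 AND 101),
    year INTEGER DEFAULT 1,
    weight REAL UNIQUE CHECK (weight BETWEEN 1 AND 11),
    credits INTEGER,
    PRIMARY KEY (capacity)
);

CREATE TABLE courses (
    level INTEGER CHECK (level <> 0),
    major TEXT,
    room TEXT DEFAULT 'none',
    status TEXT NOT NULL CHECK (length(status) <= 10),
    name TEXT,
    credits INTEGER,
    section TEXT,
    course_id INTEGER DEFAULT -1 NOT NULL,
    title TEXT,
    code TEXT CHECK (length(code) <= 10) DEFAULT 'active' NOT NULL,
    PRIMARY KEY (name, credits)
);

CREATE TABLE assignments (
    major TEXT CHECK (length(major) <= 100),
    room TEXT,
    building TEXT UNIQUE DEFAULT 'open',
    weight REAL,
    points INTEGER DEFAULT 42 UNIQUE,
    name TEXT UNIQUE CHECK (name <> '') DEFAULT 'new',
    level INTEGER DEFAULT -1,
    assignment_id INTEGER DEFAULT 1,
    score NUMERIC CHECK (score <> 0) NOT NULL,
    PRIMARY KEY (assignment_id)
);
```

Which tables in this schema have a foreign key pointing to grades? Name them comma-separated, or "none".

No REFERENCES clause anywhere in the schema names grades.

none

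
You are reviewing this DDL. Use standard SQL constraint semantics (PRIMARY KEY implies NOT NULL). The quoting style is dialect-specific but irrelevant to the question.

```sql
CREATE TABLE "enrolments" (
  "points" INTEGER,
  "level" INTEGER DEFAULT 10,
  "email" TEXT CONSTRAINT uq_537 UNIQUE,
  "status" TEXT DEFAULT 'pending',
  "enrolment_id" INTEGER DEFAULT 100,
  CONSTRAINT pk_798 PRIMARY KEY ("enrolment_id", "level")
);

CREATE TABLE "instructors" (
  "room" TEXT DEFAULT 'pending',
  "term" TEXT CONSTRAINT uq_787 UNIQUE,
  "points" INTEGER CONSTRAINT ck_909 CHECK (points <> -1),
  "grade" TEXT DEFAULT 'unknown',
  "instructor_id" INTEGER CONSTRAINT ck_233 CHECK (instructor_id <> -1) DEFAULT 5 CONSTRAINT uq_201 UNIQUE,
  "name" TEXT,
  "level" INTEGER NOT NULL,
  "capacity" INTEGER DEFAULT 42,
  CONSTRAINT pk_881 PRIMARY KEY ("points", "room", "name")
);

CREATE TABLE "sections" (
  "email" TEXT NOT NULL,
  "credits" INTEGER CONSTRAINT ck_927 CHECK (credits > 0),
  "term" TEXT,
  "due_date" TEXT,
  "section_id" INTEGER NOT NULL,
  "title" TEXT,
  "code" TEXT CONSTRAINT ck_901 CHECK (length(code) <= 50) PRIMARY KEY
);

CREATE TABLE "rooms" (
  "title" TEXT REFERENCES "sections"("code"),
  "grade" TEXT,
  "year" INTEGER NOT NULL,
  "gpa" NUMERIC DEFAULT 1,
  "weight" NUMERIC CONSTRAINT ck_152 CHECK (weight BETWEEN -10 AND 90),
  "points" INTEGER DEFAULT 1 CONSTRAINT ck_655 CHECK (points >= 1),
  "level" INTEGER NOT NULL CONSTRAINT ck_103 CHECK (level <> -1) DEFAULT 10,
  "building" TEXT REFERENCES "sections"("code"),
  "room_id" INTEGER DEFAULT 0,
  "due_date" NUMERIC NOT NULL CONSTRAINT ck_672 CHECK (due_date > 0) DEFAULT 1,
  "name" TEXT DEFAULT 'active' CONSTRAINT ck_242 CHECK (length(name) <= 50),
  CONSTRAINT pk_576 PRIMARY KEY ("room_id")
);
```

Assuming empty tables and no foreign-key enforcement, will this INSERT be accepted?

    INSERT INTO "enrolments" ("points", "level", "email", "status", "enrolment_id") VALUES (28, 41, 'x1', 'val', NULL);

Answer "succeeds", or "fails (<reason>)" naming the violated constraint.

fails (NOT NULL on enrolment_id)

enrolment_id is explicitly set to NULL, but enrolment_id is part of the PRIMARY KEY (implied NOT NULL).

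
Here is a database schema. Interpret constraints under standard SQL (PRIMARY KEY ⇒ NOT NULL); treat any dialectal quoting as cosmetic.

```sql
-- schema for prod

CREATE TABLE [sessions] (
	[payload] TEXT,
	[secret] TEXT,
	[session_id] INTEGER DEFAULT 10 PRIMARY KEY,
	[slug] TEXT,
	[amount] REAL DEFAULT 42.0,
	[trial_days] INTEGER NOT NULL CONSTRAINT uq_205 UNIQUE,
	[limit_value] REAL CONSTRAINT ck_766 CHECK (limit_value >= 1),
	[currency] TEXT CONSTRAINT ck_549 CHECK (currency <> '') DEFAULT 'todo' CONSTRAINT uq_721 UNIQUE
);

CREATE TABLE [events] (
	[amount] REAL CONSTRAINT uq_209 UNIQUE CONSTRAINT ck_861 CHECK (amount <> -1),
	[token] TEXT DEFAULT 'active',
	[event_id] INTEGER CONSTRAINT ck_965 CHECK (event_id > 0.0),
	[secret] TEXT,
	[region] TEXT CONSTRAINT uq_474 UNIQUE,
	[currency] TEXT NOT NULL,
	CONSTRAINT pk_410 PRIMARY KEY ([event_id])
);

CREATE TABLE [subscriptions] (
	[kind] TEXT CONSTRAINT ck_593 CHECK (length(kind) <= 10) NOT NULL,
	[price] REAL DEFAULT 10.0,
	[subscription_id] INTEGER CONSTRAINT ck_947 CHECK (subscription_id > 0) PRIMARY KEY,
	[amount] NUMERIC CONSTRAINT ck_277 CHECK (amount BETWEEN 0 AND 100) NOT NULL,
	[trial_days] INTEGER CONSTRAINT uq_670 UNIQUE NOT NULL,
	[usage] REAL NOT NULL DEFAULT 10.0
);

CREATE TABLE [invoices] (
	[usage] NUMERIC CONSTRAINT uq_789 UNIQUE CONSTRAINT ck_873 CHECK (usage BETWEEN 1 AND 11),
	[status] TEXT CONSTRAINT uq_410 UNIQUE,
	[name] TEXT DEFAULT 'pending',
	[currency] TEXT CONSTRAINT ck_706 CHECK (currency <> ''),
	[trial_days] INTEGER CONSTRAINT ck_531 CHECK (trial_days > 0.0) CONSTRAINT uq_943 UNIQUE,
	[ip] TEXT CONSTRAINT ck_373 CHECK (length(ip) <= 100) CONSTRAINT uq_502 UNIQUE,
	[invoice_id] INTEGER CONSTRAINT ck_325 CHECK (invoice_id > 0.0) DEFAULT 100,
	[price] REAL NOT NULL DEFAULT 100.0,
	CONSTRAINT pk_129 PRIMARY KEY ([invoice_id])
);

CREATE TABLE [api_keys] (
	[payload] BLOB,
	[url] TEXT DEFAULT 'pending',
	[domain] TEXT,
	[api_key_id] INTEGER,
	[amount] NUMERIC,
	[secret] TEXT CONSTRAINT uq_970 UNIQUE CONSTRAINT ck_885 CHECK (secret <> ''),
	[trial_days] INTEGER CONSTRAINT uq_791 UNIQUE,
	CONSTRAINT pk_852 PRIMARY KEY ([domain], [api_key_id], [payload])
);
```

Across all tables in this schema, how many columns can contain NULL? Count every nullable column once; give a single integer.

21

sessions: 6 nullable (payload, secret, slug, amount, limit_value, currency — PK (session_id) and explicit NOT NULL columns excluded).
events: 4 nullable (amount, token, secret, region — PK (event_id) and explicit NOT NULL columns excluded).
subscriptions: 1 nullable (price — PK (subscription_id) and explicit NOT NULL columns excluded).
invoices: 6 nullable (usage, status, name, currency, trial_days, ip — PK (invoice_id) and explicit NOT NULL columns excluded).
api_keys: 4 nullable (url, amount, secret, trial_days — PK (domain, api_key_id, payload) and explicit NOT NULL columns excluded).
Total: 6 + 4 + 1 + 6 + 4 = 21.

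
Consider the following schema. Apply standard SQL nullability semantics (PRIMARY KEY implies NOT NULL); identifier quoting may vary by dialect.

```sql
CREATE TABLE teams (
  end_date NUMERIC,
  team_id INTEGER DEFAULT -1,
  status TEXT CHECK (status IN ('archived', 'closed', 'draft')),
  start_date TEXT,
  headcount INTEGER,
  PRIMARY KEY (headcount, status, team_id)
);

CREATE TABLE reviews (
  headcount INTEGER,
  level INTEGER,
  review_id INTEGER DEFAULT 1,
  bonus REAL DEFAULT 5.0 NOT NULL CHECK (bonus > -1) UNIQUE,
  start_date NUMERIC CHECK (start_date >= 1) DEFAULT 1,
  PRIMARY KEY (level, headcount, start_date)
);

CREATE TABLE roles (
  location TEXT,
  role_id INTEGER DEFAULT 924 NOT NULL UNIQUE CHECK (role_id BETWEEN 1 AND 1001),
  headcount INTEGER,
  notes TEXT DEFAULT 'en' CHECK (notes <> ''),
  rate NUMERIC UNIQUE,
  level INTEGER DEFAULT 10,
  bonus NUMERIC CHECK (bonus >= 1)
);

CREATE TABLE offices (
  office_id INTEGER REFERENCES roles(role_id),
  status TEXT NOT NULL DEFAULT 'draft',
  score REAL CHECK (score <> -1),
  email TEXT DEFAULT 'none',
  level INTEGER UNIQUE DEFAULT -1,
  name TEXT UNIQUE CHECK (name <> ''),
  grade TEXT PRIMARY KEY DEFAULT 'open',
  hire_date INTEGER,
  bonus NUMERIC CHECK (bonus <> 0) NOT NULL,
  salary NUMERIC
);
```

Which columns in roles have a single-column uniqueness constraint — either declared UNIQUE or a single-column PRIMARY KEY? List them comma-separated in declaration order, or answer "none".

role_id, rate

- location: no UNIQUE or single-column PK constraint.
- role_id: declared UNIQUE → unique.
- headcount: no UNIQUE or single-column PK constraint.
- notes: no UNIQUE or single-column PK constraint.
- rate: declared UNIQUE → unique.
- level: no UNIQUE or single-column PK constraint.
- bonus: no UNIQUE or single-column PK constraint.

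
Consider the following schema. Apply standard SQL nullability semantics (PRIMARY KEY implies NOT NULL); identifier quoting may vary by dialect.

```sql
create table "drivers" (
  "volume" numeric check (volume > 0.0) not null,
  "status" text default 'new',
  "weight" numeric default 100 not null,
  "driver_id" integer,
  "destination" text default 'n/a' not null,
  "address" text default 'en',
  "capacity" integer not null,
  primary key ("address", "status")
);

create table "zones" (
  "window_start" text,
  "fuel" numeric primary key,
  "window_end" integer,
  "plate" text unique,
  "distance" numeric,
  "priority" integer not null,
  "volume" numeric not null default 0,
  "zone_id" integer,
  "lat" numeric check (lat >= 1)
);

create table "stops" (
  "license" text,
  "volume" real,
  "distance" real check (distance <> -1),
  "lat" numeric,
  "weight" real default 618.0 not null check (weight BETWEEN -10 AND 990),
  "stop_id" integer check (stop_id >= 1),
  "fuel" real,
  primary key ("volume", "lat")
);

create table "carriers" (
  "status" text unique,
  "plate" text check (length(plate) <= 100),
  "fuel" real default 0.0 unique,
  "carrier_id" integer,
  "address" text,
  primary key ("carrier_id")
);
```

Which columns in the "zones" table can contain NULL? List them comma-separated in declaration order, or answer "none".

- window_start: no NOT NULL constraint applies → nullable.
- fuel: part of the PRIMARY KEY, which implies NOT NULL → not nullable.
- window_end: no NOT NULL constraint applies → nullable.
- plate: UNIQUE does not imply NOT NULL → nullable.
- distance: no NOT NULL constraint applies → nullable.
- priority: declared NOT NULL → not nullable.
- volume: declared NOT NULL → not nullable.
- zone_id: no NOT NULL constraint applies → nullable.
- lat: CHECK does not forbid NULL (a CHECK constraint passes when its expression is NULL) → nullable.

window_start, window_end, plate, distance, zone_id, lat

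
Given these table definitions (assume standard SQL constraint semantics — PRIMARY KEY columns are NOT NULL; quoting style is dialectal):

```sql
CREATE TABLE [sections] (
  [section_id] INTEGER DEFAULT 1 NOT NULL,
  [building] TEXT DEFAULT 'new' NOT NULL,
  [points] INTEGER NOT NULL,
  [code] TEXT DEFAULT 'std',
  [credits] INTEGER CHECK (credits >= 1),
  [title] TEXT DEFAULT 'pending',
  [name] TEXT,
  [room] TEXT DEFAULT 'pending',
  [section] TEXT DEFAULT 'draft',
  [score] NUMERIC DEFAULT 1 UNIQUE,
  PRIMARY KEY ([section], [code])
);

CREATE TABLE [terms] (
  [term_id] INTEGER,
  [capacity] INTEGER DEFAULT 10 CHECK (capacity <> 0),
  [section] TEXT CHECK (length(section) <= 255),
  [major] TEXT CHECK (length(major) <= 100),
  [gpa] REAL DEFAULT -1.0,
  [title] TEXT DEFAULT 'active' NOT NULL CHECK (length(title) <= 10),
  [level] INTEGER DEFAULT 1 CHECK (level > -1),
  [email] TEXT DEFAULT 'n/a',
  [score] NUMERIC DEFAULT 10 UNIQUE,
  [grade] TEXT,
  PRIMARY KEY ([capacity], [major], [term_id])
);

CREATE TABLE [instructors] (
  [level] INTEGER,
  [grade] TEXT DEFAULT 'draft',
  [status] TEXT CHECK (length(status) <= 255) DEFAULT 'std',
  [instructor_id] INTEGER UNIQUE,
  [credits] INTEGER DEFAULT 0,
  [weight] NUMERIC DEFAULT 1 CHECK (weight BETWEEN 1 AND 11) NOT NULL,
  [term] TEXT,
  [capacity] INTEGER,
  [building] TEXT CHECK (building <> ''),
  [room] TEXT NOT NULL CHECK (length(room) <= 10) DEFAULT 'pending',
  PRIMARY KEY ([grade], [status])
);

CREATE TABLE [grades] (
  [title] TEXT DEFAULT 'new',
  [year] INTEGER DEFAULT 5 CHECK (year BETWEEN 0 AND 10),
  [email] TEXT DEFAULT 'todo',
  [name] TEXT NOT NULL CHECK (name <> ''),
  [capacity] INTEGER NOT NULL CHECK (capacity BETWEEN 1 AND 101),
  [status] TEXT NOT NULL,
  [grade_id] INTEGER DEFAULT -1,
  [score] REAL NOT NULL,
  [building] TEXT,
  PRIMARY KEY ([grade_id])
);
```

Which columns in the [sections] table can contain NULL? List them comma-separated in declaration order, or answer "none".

- section_id: declared NOT NULL → not nullable.
- building: declared NOT NULL → not nullable.
- points: declared NOT NULL → not nullable.
- code: part of the PRIMARY KEY, which implies NOT NULL → not nullable.
- credits: CHECK does not forbid NULL (a CHECK constraint passes when its expression is NULL) → nullable.
- title: DEFAULT only fills an omitted column; an explicit NULL is still allowed → nullable.
- name: no NOT NULL constraint applies → nullable.
- room: DEFAULT only fills an omitted column; an explicit NULL is still allowed → nullable.
- section: part of the PRIMARY KEY, which implies NOT NULL → not nullable.
- score: UNIQUE does not imply NOT NULL → nullable.

credits, title, name, room, score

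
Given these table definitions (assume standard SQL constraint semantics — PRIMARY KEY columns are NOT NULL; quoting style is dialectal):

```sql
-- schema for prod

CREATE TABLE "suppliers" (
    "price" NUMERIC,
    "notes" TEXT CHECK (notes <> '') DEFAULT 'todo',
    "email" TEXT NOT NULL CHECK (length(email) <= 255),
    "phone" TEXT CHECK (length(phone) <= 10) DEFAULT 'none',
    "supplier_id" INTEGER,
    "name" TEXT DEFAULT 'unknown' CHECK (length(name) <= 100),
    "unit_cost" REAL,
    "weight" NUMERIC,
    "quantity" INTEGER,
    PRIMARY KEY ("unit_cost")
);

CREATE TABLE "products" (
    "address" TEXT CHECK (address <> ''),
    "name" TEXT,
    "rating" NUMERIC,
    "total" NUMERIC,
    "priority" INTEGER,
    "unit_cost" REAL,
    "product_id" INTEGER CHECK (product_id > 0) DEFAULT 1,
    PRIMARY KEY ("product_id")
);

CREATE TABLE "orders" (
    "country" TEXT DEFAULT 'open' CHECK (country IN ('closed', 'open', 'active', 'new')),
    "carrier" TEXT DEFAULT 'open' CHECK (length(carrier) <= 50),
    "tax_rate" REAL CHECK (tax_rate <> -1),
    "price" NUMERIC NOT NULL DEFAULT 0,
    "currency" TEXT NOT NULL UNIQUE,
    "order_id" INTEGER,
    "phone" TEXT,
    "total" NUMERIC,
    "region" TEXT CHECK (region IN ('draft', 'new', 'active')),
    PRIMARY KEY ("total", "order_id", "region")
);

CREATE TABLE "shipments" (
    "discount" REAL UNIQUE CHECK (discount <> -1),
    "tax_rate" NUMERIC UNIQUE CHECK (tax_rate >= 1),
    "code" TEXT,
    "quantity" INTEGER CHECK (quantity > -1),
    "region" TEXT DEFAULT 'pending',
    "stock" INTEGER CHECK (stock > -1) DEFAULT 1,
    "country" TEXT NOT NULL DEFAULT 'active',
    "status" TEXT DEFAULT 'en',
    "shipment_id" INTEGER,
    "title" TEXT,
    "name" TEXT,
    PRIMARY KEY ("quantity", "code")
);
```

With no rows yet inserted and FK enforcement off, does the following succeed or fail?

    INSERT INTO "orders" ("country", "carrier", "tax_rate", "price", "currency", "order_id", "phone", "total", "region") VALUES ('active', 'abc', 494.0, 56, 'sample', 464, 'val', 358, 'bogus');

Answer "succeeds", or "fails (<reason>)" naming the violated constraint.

fails (CHECK on region)

The value 'bogus' for region violates CHECK (region IN ('draft', 'new', 'active')).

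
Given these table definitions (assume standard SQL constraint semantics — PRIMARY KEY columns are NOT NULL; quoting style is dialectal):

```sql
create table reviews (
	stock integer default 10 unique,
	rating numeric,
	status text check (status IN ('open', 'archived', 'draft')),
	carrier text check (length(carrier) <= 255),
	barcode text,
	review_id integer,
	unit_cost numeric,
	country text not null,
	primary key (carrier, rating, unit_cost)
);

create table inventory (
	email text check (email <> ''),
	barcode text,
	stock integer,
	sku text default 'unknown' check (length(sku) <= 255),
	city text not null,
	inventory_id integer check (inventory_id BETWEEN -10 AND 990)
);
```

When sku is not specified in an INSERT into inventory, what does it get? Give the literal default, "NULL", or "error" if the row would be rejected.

sku has an explicit DEFAULT 'unknown'.
When the column is omitted from an INSERT, that default is used.

'unknown'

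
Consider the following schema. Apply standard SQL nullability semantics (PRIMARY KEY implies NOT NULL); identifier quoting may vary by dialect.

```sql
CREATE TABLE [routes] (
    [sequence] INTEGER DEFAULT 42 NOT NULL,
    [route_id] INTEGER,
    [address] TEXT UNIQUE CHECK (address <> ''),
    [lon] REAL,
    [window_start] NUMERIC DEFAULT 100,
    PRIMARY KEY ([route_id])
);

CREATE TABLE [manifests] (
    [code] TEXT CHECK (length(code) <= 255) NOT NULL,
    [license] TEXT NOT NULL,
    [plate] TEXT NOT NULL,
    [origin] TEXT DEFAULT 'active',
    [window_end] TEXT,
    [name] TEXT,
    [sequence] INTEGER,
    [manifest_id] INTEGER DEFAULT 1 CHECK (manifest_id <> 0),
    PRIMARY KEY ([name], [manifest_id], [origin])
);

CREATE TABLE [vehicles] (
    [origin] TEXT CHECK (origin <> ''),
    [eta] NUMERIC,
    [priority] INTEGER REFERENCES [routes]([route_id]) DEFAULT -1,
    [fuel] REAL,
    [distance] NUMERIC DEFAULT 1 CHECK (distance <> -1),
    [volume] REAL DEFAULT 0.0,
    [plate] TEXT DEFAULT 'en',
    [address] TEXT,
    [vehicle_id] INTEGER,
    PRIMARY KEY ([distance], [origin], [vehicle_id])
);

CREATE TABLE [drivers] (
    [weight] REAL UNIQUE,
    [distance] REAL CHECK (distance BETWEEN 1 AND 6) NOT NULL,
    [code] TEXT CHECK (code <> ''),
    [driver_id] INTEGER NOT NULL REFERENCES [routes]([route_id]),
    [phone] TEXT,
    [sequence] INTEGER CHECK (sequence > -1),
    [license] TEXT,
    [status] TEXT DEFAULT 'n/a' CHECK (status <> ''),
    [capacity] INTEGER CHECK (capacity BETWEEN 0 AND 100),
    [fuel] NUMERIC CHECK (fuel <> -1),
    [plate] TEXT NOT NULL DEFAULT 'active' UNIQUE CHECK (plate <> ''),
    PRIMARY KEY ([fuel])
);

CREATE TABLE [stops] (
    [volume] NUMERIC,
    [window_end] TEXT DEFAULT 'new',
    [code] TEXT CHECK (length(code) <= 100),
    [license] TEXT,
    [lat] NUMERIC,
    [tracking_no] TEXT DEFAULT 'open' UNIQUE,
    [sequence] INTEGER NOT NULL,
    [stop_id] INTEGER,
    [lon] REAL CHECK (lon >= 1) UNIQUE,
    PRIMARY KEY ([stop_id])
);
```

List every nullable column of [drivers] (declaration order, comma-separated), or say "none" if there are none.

weight, code, phone, sequence, license, status, capacity

- weight: UNIQUE does not imply NOT NULL → nullable.
- distance: declared NOT NULL → not nullable.
- code: CHECK does not forbid NULL (a CHECK constraint passes when its expression is NULL) → nullable.
- driver_id: declared NOT NULL → not nullable.
- phone: no NOT NULL constraint applies → nullable.
- sequence: CHECK does not forbid NULL (a CHECK constraint passes when its expression is NULL) → nullable.
- license: no NOT NULL constraint applies → nullable.
- status: CHECK does not forbid NULL (a CHECK constraint passes when its expression is NULL) → nullable.
- capacity: CHECK does not forbid NULL (a CHECK constraint passes when its expression is NULL) → nullable.
- fuel: part of the PRIMARY KEY, which implies NOT NULL → not nullable.
- plate: declared NOT NULL → not nullable.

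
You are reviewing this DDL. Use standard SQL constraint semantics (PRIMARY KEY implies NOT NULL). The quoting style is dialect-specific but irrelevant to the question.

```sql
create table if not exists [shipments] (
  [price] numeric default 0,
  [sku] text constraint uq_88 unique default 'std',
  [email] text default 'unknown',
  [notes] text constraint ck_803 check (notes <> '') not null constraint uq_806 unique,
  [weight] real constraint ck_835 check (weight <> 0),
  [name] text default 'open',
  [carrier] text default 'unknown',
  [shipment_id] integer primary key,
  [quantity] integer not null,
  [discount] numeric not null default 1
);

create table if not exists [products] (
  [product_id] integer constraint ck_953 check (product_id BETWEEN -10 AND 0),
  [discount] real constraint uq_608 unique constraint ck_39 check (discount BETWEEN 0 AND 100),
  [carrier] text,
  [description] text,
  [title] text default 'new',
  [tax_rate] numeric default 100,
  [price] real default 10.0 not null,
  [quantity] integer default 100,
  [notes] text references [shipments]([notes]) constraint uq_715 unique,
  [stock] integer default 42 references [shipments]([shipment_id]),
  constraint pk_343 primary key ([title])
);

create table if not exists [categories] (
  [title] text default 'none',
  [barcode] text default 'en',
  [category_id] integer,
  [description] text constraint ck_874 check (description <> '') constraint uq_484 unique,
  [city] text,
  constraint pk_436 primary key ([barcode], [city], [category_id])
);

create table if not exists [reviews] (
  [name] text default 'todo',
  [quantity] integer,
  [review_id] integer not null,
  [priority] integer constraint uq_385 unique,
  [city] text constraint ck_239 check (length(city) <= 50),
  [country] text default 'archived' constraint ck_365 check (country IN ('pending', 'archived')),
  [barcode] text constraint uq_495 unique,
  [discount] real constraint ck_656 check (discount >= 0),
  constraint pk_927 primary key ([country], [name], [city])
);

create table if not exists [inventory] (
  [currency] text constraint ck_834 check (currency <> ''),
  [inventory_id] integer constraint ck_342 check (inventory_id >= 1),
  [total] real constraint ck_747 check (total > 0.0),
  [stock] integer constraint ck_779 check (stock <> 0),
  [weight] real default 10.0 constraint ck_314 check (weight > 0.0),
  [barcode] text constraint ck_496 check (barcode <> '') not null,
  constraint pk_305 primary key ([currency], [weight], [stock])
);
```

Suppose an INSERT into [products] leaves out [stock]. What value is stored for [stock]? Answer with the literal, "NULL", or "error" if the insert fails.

42

stock has an explicit DEFAULT 42.
When the column is omitted from an INSERT, that default is used.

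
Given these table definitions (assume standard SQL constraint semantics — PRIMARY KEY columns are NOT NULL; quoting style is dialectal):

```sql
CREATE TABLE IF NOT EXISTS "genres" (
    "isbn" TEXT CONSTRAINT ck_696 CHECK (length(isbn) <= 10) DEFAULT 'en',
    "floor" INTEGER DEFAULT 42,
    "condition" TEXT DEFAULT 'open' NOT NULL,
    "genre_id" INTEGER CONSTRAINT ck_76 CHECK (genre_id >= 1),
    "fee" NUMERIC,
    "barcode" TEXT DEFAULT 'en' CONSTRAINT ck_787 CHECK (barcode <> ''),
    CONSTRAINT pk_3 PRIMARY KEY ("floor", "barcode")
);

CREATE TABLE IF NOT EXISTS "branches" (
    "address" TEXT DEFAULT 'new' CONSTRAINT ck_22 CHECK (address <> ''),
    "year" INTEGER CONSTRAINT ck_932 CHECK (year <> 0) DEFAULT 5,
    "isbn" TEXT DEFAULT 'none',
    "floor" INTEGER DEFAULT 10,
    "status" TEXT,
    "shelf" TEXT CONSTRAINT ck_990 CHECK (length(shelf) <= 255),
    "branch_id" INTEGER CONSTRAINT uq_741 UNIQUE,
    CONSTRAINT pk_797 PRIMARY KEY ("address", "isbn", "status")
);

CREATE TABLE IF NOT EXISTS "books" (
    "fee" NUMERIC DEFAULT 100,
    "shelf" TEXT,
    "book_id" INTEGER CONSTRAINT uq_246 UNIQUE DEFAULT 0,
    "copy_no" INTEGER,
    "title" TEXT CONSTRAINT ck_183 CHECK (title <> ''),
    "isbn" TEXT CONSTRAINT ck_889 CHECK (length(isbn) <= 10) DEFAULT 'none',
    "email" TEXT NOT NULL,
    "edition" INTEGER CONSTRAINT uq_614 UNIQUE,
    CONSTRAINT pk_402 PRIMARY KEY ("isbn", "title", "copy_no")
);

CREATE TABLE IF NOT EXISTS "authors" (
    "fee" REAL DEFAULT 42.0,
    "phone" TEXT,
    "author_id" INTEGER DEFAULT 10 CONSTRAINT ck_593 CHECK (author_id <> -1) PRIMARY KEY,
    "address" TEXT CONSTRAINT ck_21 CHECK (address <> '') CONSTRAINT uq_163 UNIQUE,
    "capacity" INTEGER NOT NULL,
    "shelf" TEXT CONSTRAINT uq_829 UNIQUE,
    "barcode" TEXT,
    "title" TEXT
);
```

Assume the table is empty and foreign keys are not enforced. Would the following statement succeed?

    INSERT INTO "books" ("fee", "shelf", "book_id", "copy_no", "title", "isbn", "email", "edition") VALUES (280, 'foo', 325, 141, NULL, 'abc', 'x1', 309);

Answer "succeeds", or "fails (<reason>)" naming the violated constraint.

fails (NOT NULL on title)

title is explicitly set to NULL, but title is part of the PRIMARY KEY (implied NOT NULL).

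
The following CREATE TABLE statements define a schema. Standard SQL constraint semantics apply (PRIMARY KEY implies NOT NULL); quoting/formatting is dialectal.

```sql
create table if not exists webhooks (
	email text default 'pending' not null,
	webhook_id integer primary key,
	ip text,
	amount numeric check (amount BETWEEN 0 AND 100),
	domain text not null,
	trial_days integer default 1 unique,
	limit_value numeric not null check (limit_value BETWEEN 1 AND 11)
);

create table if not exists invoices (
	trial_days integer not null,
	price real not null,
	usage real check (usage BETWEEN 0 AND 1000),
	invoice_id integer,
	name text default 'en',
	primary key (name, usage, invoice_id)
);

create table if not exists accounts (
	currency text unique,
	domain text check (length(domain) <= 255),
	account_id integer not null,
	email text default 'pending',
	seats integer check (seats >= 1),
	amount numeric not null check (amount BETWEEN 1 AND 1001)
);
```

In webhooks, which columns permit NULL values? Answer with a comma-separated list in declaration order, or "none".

- email: declared NOT NULL → not nullable.
- webhook_id: part of the PRIMARY KEY, which implies NOT NULL → not nullable.
- ip: no NOT NULL constraint applies → nullable.
- amount: CHECK does not forbid NULL (a CHECK constraint passes when its expression is NULL) → nullable.
- domain: declared NOT NULL → not nullable.
- trial_days: UNIQUE does not imply NOT NULL → nullable.
- limit_value: declared NOT NULL → not nullable.

ip, amount, trial_days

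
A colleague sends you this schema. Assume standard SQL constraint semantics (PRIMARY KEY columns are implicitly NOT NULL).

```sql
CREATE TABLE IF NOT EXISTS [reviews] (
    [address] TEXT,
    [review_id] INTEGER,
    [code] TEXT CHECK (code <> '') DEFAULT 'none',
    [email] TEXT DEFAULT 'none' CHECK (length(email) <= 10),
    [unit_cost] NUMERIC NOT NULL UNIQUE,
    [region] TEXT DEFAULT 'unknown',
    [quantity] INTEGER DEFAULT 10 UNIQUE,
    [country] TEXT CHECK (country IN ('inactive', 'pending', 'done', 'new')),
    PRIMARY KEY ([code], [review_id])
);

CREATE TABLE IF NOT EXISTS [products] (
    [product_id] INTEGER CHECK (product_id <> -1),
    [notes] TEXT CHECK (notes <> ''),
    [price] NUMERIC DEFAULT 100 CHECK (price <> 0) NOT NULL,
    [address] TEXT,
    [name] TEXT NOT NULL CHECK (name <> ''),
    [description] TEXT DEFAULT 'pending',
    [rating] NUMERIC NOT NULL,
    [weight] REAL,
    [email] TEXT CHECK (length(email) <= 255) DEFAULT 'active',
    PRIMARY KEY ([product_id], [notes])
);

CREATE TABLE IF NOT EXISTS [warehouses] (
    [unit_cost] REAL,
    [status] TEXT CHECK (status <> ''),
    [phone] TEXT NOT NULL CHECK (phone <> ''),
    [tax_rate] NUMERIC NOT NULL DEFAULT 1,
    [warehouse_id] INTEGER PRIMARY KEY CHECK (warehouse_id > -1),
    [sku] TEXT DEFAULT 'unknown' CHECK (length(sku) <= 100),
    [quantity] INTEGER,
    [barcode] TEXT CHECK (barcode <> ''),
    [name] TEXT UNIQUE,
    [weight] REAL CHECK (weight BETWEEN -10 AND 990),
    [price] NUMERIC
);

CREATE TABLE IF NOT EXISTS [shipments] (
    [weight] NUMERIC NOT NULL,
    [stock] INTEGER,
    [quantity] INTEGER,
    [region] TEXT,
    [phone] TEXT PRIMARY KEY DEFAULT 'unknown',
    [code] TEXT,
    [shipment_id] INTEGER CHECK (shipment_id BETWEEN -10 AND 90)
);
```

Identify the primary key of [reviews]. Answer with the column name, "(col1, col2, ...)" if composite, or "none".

(code, review_id)

A table-level PRIMARY KEY clause names 2 columns: code, review_id.
This is a composite key — the combination is unique, not each column individually.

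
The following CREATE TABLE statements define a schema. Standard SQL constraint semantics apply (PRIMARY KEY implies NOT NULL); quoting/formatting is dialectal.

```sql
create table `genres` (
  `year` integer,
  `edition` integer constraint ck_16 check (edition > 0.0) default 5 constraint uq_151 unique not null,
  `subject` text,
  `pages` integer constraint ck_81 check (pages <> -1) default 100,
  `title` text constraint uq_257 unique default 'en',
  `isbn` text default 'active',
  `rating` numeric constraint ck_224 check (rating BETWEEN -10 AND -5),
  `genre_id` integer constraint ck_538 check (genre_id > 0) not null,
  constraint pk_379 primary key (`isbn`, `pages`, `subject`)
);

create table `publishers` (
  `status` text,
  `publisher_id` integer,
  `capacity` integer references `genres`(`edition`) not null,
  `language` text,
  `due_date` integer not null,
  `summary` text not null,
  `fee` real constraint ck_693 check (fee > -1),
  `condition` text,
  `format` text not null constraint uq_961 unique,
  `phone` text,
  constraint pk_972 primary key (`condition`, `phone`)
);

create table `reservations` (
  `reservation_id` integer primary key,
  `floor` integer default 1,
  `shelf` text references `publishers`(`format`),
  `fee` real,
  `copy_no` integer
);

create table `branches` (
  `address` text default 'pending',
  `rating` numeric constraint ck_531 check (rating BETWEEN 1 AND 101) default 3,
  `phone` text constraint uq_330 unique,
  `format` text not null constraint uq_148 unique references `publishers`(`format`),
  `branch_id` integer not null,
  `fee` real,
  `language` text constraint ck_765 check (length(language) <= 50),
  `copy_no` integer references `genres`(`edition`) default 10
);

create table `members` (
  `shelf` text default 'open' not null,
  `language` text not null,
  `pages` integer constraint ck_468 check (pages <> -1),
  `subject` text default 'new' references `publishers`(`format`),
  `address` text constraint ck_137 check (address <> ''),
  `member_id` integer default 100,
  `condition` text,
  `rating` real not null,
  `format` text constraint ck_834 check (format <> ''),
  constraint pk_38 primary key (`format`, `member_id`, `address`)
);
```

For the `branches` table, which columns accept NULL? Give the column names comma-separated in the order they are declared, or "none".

address, rating, phone, fee, language, copy_no

- address: DEFAULT only fills an omitted column; an explicit NULL is still allowed → nullable.
- rating: CHECK does not forbid NULL (a CHECK constraint passes when its expression is NULL) → nullable.
- phone: UNIQUE does not imply NOT NULL → nullable.
- format: declared NOT NULL → not nullable.
- branch_id: declared NOT NULL → not nullable.
- fee: no NOT NULL constraint applies → nullable.
- language: CHECK does not forbid NULL (a CHECK constraint passes when its expression is NULL) → nullable.
- copy_no: a foreign key column may be NULL unless separately constrained → nullable.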